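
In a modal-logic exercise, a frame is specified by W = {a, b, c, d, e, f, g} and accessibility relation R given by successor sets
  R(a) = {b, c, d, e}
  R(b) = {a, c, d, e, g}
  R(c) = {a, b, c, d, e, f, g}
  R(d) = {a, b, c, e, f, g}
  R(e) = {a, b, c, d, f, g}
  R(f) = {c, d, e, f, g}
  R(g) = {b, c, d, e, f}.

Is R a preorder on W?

No

Reflexive: no — a is not related to itself.
Transitive: no — a R b and b R g, but not a R g.
So R is not a preorder.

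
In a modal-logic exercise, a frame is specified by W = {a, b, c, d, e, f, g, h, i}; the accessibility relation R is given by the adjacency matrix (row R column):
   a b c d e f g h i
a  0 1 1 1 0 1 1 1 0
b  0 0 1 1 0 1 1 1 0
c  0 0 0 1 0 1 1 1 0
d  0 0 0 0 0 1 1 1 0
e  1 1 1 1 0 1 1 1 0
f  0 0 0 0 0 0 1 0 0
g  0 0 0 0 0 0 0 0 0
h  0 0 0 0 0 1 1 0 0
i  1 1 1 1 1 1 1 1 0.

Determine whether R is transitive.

Transitive: yes — every two-step R-path is closed by a direct edge.

Yes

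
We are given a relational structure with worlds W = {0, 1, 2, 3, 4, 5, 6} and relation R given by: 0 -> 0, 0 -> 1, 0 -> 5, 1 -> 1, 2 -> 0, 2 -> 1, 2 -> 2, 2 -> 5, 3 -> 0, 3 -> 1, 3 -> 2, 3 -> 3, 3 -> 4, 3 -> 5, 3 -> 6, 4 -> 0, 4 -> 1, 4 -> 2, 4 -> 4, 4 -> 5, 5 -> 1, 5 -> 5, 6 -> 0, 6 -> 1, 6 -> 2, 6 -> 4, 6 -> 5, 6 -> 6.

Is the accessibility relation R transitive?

Yes

Transitive: yes — every two-step R-path is closed by a direct edge.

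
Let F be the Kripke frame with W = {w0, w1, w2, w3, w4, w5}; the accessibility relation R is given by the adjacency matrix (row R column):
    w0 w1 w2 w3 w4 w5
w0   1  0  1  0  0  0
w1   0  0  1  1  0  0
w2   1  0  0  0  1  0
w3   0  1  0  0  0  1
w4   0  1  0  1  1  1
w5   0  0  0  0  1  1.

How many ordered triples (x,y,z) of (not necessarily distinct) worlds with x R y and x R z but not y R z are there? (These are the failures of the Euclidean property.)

Enumerating: (w0,w2,w2), (w1,w2,w2), (w1,w2,w3), (w1,w3,w2), (w1,w3,w3), (w2,w0,w4), (w2,w4,w0), (w3,w1,w1), (w3,w1,w5), (w3,w5,w1), (w4,w1,w1), (w4,w1,w4), (w4,w1,w5), (w4,w3,w3), (w4,w3,w4), (w4,w5,w1), (w4,w5,w3).

17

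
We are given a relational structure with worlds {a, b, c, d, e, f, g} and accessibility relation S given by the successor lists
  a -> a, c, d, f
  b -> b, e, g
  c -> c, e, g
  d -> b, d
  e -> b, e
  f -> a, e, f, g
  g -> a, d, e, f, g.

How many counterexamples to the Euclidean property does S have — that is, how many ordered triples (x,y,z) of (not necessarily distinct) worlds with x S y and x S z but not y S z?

Enumerating: (a,c,a), (a,c,d), (a,c,f), (a,d,a), (a,d,c), (a,d,f), (a,f,c), (a,f,d), (b,e,g), (b,g,b), (c,e,c), (c,e,g), … and 18 more.
Total: 30.

30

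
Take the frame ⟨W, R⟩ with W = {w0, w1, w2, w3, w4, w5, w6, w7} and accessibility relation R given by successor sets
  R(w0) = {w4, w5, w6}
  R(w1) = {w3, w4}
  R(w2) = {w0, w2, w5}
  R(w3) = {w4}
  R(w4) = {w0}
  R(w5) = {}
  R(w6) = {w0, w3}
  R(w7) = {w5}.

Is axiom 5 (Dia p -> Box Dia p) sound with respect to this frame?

No

Axiom 5 corresponds to the accessibility relation being Euclidean.
Euclidean: no — w0 R w4 and w0 R w5, but not w4 R w5.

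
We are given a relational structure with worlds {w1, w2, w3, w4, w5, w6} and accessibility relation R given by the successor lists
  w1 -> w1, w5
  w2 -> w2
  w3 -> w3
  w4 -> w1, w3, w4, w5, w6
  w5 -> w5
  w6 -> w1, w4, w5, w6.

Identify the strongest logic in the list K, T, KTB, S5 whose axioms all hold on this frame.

T

Reflexive (axiom T): yes — every world is R-related to itself.
Symmetric (axiom B): no — w1 R w5 but not w5 R w1.
Euclidean (axiom 5): no — w4 R w1 and w4 R w3, but not w1 R w3.
So F validates K, T; KTB would additionally require R to be symmetric. The strongest is T.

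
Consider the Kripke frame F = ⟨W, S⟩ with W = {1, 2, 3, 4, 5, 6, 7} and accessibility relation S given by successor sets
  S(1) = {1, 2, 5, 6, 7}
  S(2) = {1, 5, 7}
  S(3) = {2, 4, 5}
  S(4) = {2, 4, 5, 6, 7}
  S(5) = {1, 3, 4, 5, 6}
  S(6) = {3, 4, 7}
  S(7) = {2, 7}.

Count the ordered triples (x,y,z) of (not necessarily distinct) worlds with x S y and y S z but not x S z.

Enumerating: (1,5,3), (1,5,4), (1,6,3), (1,6,4), (2,1,2), (2,1,6), (2,5,3), (2,5,4), (2,5,6), (2,7,2), (3,2,1), (3,2,7), … and 23 more.
Total: 35.

35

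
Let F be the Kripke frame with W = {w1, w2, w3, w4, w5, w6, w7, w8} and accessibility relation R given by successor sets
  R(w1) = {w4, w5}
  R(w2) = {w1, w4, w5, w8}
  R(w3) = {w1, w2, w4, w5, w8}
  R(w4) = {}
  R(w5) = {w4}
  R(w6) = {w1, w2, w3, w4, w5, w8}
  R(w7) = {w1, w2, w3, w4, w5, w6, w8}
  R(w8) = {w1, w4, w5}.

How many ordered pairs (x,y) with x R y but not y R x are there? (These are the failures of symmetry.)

Enumerating: (w1,w4), (w1,w5), (w2,w1), (w2,w4), (w2,w5), (w2,w8), (w3,w1), (w3,w2), (w3,w4), (w3,w5), (w3,w8), (w5,w4), … and 16 more.
Total: 28.

28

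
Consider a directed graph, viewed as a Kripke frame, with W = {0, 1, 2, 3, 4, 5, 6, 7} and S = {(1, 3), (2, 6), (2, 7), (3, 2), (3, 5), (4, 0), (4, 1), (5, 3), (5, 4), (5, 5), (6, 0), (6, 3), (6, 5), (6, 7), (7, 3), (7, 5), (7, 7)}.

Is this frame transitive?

No

Transitive: no — 1 S 3 and 3 S 2, but not 1 S 2.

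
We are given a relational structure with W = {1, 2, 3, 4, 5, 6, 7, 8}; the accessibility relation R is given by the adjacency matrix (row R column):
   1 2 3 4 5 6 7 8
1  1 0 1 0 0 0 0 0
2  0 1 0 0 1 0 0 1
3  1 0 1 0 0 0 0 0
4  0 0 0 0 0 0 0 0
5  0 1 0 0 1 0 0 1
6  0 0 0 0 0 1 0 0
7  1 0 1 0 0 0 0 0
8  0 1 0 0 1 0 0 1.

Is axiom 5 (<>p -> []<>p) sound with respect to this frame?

Yes

Axiom 5 corresponds to the accessibility relation being Euclidean.
Euclidean: yes — any two successors of a common world are R-related.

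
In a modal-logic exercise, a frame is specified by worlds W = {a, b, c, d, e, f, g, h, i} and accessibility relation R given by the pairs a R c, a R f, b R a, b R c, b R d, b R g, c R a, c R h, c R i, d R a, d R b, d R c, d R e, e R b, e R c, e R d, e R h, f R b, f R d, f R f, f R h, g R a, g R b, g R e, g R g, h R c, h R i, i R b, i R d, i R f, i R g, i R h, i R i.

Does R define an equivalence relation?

Reflexive: no — a is not related to itself.
Symmetric: no — a R f but not f R a.
Transitive: no — a R c and c R h, but not a R h.
So R is not an equivalence relation.

No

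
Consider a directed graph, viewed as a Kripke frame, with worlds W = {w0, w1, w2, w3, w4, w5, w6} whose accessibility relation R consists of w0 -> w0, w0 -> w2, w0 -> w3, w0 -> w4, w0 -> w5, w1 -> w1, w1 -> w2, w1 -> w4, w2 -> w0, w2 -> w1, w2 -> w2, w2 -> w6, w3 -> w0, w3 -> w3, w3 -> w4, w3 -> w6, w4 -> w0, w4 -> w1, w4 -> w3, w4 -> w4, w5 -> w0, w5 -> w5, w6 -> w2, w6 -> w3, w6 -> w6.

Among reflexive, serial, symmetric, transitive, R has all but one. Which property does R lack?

transitive

Reflexive: yes — every world is R-related to itself.
Serial: yes — every world has a successor (e.g. w0 R w0).
Symmetric: yes — every pair in R has its reverse in R.
Transitive: no — w0 R w2 and w2 R w1, but not w0 R w1.
Only transitive fails.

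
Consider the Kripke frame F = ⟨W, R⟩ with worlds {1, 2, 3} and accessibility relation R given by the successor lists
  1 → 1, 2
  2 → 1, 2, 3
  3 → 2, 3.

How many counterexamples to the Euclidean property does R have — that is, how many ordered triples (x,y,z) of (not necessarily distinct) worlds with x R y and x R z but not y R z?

Enumerating: (2,1,3), (2,3,1).

2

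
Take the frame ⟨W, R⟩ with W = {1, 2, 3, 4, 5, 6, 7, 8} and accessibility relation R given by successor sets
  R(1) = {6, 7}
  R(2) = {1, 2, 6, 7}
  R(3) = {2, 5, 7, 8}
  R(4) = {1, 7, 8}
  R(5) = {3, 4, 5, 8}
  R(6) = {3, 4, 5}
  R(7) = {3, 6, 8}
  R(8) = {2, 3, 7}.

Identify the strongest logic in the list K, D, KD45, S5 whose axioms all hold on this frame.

D

Serial (axiom D): yes — every world has a successor (e.g. 1 R 6).
Euclidean (axiom 5): no — 1 R 6 and 1 R 7, but not 6 R 7.
Transitive (axiom 4): no — 1 R 6 and 6 R 3, but not 1 R 3.
Reflexive (axiom T): no — 1 is not related to itself.
So F validates K, D; KD45 would additionally require R to be Euclidean and transitive. The strongest is D.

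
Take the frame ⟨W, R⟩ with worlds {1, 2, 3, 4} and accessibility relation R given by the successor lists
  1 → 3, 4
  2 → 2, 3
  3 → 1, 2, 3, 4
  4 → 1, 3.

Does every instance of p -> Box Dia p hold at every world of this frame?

Yes

The schema B characterises exactly the symmetric frames.
Symmetric: yes — every pair in R has its reverse in R.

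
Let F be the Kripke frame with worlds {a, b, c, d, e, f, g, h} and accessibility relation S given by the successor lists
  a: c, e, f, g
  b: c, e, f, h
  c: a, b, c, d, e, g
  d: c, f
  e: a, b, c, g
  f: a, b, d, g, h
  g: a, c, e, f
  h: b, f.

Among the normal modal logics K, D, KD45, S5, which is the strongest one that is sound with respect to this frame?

D

Serial (axiom D): yes — every world has a successor (e.g. a S c).
Euclidean (axiom 5): no — a S c and a S f, but not c S f.
Transitive (axiom 4): no — a S c and c S b, but not a S b.
Reflexive (axiom T): no — a is not related to itself.
So F validates K, D; KD45 would additionally require S to be Euclidean and transitive. The strongest is D.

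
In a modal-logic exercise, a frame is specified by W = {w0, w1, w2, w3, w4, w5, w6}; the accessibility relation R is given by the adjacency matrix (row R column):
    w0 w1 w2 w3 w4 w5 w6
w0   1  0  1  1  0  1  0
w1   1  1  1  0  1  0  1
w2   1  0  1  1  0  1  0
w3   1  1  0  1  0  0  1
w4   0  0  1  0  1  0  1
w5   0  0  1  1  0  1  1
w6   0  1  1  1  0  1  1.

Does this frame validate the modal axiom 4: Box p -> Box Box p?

No

The schema 4 characterises exactly the transitive frames.
Transitive: no — w0 R w3 and w3 R w1, but not w0 R w1.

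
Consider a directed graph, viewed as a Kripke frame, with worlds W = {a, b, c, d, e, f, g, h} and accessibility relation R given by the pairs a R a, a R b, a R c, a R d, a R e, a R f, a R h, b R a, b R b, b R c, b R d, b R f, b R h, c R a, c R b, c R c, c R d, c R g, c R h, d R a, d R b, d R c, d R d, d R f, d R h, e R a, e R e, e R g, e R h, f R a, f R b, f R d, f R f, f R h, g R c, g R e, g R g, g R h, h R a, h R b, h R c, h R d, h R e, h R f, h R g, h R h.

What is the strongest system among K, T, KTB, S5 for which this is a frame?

KTB

Reflexive (axiom T): yes — every world is R-related to itself.
Symmetric (axiom B): yes — every pair in R has its reverse in R.
Euclidean (axiom 5): no — a R b and a R e, but not b R e.
So F validates K, T, KTB; S5 would additionally require R to be Euclidean. The strongest is KTB.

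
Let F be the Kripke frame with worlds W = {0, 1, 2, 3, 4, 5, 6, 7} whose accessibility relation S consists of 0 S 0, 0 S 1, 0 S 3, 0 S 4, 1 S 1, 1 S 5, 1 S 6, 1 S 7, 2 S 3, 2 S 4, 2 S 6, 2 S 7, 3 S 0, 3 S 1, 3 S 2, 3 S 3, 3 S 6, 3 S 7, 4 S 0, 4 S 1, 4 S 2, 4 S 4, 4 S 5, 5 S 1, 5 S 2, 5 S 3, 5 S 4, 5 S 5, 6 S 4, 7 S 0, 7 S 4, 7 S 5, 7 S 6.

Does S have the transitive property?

No

Transitive: no — 0 S 1 and 1 S 5, but not 0 S 5.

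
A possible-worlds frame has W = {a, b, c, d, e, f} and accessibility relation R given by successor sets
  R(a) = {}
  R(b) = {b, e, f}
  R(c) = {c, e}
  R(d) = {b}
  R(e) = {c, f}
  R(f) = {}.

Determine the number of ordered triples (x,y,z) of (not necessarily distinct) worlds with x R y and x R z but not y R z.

Enumerating: (b,e,b), (b,e,e), (b,f,b), (b,f,e), (b,f,f), (c,e,e), (e,c,f), (e,f,c), (e,f,f).

9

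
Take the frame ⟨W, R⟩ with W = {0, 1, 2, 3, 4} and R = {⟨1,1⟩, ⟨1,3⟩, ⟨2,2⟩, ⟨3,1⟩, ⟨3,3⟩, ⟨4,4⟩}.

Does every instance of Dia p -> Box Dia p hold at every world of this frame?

Axiom 5 corresponds to the accessibility relation being Euclidean.
Euclidean: yes — any two successors of a common world are R-related.

Yes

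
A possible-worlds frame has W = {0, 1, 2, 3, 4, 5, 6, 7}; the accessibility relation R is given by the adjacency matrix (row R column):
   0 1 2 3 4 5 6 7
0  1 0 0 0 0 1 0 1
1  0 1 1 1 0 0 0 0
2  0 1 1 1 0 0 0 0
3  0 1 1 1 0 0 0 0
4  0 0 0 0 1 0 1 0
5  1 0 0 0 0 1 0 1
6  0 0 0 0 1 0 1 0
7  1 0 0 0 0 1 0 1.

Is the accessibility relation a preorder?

Reflexive: yes — every world is R-related to itself.
Transitive: yes — every two-step R-path is closed by a direct edge.
So R is a preorder.

Yes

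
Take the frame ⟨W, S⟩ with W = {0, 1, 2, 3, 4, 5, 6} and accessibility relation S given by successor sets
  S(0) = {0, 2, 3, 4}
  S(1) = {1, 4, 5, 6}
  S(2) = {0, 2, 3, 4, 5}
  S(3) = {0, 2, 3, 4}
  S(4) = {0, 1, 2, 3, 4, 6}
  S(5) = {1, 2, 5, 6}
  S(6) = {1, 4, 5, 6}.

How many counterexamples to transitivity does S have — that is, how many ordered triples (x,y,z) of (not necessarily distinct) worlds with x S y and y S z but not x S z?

Enumerating: (0,2,5), (0,4,1), (0,4,6), (1,4,0), (1,4,2), (1,4,3), (1,5,2), (2,4,1), (2,4,6), (2,5,1), (2,5,6), (3,2,5), … and 14 more.
Total: 26.

26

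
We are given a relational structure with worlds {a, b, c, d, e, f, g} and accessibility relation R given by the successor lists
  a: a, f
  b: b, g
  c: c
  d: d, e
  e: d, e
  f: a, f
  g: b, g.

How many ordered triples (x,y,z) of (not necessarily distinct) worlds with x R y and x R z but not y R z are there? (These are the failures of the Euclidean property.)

R is Euclidean; there are no such tuples.

0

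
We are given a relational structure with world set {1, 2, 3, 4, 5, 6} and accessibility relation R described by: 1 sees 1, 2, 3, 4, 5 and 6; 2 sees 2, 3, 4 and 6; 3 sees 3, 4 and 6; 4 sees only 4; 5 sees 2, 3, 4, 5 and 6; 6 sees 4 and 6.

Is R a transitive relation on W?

Transitive: yes — every two-step R-path is closed by a direct edge.

Yes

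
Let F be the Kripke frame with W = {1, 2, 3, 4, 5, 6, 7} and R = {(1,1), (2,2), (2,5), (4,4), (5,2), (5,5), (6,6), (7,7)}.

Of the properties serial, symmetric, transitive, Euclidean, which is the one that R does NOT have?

serial

Serial: no — 3 has no R-successor.
Symmetric: yes — every pair in R has its reverse in R.
Transitive: yes — every two-step R-path is closed by a direct edge.
Euclidean: yes — any two successors of a common world are R-related.
Only serial fails.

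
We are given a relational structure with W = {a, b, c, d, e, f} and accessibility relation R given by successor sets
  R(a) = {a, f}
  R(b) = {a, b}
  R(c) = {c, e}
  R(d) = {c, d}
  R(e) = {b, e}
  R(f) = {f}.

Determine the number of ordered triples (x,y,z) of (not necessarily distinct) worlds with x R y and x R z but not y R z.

Enumerating: (a,f,a), (b,a,b), (c,e,c), (d,c,d), (e,b,e).

5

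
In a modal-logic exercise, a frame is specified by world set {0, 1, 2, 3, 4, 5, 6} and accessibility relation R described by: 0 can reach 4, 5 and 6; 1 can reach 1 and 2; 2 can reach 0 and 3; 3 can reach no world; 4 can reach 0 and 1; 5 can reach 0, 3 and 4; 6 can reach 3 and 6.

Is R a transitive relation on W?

No

Transitive: no — 0 R 4 and 4 R 1, but not 0 R 1.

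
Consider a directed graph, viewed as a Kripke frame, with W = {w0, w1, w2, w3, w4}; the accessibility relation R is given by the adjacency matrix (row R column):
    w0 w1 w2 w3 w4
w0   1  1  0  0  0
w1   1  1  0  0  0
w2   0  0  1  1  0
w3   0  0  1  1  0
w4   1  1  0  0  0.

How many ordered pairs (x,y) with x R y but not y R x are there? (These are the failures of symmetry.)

2

Enumerating: (w4,w0), (w4,w1).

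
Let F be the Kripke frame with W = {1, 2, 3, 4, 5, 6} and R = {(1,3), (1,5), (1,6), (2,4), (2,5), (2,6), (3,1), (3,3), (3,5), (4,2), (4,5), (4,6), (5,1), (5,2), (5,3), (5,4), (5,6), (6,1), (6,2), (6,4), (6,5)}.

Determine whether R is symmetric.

Yes

Symmetric: yes — every pair in R has its reverse in R.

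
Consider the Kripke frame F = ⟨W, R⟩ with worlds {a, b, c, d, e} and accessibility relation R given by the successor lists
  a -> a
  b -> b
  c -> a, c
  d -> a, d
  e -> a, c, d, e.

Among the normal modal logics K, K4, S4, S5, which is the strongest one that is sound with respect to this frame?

S4

Transitive (axiom 4): yes — every two-step R-path is closed by a direct edge.
Reflexive (axiom T): yes — every world is R-related to itself.
Euclidean (axiom 5): no — e R a and e R c, but not a R c.
So F validates K, K4, S4; S5 would additionally require R to be Euclidean. The strongest is S4.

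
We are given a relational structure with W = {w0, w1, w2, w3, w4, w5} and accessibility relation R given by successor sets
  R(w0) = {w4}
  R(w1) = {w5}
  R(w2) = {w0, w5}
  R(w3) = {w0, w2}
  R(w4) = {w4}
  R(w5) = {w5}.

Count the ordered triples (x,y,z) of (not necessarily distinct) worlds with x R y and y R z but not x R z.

3

Enumerating: (w2,w0,w4), (w3,w0,w4), (w3,w2,w5).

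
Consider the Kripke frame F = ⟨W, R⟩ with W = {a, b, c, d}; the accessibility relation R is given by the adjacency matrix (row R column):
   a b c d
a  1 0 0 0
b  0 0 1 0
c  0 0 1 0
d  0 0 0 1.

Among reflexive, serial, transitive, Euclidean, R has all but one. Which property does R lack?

reflexive

Reflexive: no — b is not related to itself.
Serial: yes — every world has a successor (e.g. a R a).
Transitive: yes — every two-step R-path is closed by a direct edge.
Euclidean: yes — any two successors of a common world are R-related.
Only reflexive fails.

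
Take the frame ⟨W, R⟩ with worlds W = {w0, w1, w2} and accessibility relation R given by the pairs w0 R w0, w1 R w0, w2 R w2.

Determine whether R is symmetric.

No

Symmetric: no — w1 R w0 but not w0 R w1.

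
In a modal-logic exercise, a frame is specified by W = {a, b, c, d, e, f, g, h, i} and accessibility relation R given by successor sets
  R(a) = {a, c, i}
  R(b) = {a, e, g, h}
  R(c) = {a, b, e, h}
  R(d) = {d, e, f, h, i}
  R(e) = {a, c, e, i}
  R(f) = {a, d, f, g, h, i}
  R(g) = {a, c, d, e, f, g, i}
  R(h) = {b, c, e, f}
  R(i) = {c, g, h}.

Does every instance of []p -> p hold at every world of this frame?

Axiom T corresponds to the accessibility relation being reflexive.
Reflexive: no — b is not related to itself.

No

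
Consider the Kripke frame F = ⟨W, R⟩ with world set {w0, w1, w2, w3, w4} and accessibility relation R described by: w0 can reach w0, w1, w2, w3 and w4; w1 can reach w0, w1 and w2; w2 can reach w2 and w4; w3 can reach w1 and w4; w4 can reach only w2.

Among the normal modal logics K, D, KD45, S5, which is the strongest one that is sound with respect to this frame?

D

Serial (axiom D): yes — every world has a successor (e.g. w0 R w0).
Euclidean (axiom 5): no — w0 R w1 and w0 R w3, but not w1 R w3.
Transitive (axiom 4): no — w1 R w0 and w0 R w3, but not w1 R w3.
Reflexive (axiom T): no — w3 is not related to itself.
So F validates K, D; KD45 would additionally require R to be Euclidean and transitive. The strongest is D.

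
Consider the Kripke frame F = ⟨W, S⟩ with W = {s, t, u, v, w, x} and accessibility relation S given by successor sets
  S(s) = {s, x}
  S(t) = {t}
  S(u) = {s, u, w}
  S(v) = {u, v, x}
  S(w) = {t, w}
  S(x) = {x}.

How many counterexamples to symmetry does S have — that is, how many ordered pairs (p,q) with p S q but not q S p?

6

Enumerating: (s,x), (u,s), (u,w), (v,u), (v,x), (w,t).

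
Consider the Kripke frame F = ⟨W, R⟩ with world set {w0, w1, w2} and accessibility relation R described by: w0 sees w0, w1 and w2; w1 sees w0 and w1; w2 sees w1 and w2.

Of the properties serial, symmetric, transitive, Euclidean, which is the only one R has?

serial

Serial: yes — every world has a successor (e.g. w0 R w0).
Symmetric: no — w0 R w2 but not w2 R w0.
Transitive: no — w1 R w0 and w0 R w2, but not w1 R w2.
Euclidean: no — w0 R w1 and w0 R w2, but not w1 R w2.
Only serial holds.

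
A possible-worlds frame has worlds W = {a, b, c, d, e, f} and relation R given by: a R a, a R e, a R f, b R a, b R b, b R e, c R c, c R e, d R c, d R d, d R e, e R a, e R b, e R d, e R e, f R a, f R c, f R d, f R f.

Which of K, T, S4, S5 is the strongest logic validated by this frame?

T

Reflexive (axiom T): yes — every world is R-related to itself.
Transitive (axiom 4): no — a R e and e R b, but not a R b.
Euclidean (axiom 5): no — a R e and a R f, but not e R f.
So F validates K, T; S4 would additionally require R to be transitive. The strongest is T.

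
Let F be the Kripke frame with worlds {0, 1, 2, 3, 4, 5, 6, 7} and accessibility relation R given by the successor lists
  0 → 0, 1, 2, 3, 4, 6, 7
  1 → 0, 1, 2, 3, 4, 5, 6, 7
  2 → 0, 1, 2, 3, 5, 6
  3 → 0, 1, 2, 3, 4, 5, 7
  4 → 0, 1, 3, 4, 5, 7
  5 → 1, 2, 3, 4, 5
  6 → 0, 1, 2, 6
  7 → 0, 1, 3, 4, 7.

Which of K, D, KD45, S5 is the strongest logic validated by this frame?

D

Serial (axiom D): yes — every world has a successor (e.g. 0 R 0).
Euclidean (axiom 5): no — 0 R 2 and 0 R 4, but not 2 R 4.
Transitive (axiom 4): no — 0 R 1 and 1 R 5, but not 0 R 5.
Reflexive (axiom T): yes — every world is R-related to itself.
So F validates K, D; KD45 would additionally require R to be Euclidean and transitive. The strongest is D.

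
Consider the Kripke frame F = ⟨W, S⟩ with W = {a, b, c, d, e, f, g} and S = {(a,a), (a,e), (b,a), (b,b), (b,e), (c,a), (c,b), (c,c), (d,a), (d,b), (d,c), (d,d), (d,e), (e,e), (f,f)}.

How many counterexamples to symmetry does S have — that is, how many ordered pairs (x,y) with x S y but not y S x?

9

Enumerating: (a,e), (b,a), (b,e), (c,a), (c,b), (d,a), (d,b), (d,c), (d,e).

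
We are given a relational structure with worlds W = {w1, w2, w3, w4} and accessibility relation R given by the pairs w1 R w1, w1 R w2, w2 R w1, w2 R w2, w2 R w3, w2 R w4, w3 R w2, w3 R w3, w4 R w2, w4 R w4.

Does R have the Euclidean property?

No

Euclidean: no — w2 R w1 and w2 R w3, but not w1 R w3.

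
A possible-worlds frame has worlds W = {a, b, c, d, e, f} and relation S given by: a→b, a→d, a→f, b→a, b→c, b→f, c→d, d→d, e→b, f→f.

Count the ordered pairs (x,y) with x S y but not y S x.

Enumerating: (a,d), (a,f), (b,c), (b,f), (c,d), (e,b).

6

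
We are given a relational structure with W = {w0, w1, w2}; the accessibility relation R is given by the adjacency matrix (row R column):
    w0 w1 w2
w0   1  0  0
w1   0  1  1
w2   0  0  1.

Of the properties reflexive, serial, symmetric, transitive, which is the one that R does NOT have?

Reflexive: yes — every world is R-related to itself.
Serial: yes — every world has a successor (e.g. w0 R w0).
Symmetric: no — w1 R w2 but not w2 R w1.
Transitive: yes — every two-step R-path is closed by a direct edge.
Only symmetric fails.

symmetric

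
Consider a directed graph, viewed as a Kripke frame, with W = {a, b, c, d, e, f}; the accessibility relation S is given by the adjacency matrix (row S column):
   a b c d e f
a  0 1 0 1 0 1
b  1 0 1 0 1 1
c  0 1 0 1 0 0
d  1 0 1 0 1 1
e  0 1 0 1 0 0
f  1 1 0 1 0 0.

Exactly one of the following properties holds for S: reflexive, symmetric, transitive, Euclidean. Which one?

Reflexive: no — a is not related to itself.
Symmetric: yes — every pair in S has its reverse in S.
Transitive: no — a S b and b S c, but not a S c.
Euclidean: no — a S b and a S d, but not b S d.
Only symmetric holds.

symmetric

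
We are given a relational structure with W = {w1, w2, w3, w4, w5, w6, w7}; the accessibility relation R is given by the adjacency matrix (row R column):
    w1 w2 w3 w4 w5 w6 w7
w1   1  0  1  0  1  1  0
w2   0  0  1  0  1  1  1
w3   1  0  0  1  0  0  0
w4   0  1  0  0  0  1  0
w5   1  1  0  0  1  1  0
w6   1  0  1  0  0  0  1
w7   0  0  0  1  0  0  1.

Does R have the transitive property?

Transitive: no — w1 R w3 and w3 R w4, but not w1 R w4.

No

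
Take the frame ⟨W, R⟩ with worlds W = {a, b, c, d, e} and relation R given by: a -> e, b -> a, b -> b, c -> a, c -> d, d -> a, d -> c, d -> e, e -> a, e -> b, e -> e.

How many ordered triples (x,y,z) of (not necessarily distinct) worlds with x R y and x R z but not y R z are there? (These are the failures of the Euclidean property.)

Enumerating: (b,a,a), (b,a,b), (c,a,a), (c,a,d), (c,d,d), (d,a,a), (d,a,c), (d,c,c), (d,c,e), (d,e,c), (e,a,a), (e,a,b), (e,b,e).

13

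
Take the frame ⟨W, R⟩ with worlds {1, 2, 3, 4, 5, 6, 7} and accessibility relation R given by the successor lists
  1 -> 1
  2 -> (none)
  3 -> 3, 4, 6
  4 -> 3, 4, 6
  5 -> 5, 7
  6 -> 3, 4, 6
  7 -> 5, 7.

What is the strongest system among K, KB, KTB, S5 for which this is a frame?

Symmetric (axiom B): yes — every pair in R has its reverse in R.
Reflexive (axiom T): no — 2 is not related to itself.
Euclidean (axiom 5): yes — any two successors of a common world are R-related.
So F validates K, KB; KTB would additionally require R to be reflexive. The strongest is KB.

KB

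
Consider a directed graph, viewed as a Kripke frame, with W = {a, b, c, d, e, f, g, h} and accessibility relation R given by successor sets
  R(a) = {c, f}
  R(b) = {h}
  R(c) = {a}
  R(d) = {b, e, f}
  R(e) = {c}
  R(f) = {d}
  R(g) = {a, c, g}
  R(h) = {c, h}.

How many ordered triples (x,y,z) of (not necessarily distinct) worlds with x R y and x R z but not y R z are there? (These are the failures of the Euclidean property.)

22

Enumerating: (a,c,c), (a,c,f), (a,f,c), (a,f,f), (c,a,a), (d,b,b), (d,b,e), (d,b,f), (d,e,b), (d,e,e), (d,e,f), (d,f,b), … and 10 more.
Total: 22.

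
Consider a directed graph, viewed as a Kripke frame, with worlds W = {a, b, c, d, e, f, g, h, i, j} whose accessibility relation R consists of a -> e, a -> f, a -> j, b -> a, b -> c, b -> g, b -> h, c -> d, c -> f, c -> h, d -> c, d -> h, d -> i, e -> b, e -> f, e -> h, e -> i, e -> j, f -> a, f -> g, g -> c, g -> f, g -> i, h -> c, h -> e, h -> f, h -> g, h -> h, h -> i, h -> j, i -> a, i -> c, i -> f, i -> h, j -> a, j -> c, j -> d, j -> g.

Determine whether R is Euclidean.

Euclidean: no — a R f and a R e, but not f R e.

No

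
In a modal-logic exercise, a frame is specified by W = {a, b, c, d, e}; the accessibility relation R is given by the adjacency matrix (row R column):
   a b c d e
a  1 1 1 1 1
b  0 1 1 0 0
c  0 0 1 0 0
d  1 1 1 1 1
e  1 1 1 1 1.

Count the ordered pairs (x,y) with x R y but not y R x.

Enumerating: (a,b), (a,c), (b,c), (d,b), (d,c), (e,b), (e,c).

7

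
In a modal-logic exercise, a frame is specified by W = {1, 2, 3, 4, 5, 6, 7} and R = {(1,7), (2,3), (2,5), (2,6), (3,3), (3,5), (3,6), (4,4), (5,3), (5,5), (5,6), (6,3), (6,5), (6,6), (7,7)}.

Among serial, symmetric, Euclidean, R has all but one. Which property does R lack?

symmetric

Serial: yes — every world has a successor (e.g. 1 R 7).
Symmetric: no — 1 R 7 but not 7 R 1.
Euclidean: yes — any two successors of a common world are R-related.
Only symmetric fails.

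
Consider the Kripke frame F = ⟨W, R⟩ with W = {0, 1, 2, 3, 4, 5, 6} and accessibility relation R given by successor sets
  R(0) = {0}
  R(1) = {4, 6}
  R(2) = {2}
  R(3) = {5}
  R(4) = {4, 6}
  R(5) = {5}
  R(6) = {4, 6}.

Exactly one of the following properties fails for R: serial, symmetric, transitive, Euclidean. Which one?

symmetric

Serial: yes — every world has a successor (e.g. 0 R 0).
Symmetric: no — 1 R 4 but not 4 R 1.
Transitive: yes — every two-step R-path is closed by a direct edge.
Euclidean: yes — any two successors of a common world are R-related.
Only symmetric fails.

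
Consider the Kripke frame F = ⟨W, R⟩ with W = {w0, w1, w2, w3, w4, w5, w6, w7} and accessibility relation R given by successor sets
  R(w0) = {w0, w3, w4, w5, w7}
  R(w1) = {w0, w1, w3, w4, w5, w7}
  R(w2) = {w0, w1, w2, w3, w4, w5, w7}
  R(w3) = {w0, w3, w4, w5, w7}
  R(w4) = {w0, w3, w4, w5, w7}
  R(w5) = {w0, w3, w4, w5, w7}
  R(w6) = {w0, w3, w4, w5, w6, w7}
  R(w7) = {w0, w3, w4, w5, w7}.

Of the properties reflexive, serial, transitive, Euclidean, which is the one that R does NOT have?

Euclidean

Reflexive: yes — every world is R-related to itself.
Serial: yes — every world has a successor (e.g. w0 R w0).
Transitive: yes — every two-step R-path is closed by a direct edge.
Euclidean: no — w2 R w0 and w2 R w1, but not w0 R w1.
Only Euclidean fails.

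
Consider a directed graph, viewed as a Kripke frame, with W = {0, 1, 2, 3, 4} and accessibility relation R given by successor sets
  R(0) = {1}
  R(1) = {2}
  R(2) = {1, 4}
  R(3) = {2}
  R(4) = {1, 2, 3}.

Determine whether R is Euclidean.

No

Euclidean: no — 2 R 1 and 2 R 4, but not 1 R 4.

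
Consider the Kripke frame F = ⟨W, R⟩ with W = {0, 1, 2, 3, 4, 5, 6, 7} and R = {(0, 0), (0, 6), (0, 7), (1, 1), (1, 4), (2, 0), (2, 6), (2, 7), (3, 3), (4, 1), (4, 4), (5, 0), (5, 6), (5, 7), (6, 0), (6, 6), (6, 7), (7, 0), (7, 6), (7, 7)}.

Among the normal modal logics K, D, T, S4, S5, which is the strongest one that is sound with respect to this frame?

Serial (axiom D): yes — every world has a successor (e.g. 0 R 0).
Reflexive (axiom T): no — 2 is not related to itself.
Transitive (axiom 4): yes — every two-step R-path is closed by a direct edge.
Euclidean (axiom 5): yes — any two successors of a common world are R-related.
So F validates K, D; T would additionally require R to be reflexive. The strongest is D.

D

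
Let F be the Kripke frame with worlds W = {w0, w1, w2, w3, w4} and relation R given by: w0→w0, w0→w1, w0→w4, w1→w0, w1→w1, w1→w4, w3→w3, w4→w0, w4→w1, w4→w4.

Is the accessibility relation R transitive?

Yes

Transitive: yes — every two-step R-path is closed by a direct edge.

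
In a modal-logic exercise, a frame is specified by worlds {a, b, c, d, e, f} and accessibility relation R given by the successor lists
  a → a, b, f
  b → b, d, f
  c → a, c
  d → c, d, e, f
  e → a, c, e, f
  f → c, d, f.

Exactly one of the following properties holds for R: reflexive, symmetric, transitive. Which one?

reflexive

Reflexive: yes — every world is R-related to itself.
Symmetric: no — a R b but not b R a.
Transitive: no — a R b and b R d, but not a R d.
Only reflexive holds.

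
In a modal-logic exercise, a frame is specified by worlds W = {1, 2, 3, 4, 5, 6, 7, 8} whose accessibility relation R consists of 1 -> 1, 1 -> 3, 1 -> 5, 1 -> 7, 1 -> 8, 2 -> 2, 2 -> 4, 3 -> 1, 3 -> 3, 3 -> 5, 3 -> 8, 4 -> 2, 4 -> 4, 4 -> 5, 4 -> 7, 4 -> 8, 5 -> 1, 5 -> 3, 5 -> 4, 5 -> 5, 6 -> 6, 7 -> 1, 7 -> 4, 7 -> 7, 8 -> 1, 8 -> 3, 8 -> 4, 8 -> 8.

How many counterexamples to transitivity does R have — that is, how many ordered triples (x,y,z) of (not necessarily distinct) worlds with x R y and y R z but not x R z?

Enumerating: (1,5,4), (1,7,4), (1,8,4), (2,4,5), (2,4,7), (2,4,8), (3,1,7), (3,5,4), (3,8,4), (4,5,1), (4,5,3), (4,7,1), … and 20 more.
Total: 32.

32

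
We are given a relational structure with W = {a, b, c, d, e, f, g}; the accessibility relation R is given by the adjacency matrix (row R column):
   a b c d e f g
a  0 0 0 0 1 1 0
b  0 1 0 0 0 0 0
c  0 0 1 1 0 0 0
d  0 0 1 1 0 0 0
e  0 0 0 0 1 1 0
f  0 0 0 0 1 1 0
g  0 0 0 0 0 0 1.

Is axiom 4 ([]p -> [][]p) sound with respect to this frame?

The schema 4 characterises exactly the transitive frames.
Transitive: yes — every two-step R-path is closed by a direct edge.

Yes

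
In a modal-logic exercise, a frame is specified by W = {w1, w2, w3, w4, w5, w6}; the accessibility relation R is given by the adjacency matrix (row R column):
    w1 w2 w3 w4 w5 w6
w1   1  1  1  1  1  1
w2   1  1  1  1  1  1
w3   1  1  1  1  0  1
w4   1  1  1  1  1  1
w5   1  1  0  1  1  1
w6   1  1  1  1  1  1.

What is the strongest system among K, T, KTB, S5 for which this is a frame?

KTB

Reflexive (axiom T): yes — every world is R-related to itself.
Symmetric (axiom B): yes — every pair in R has its reverse in R.
Euclidean (axiom 5): no — w1 R w3 and w1 R w5, but not w3 R w5.
So F validates K, T, KTB; S5 would additionally require R to be Euclidean. The strongest is KTB.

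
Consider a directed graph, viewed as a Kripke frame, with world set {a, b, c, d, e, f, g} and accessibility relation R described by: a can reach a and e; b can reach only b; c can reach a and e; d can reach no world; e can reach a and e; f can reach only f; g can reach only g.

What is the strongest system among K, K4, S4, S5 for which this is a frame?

K4

Transitive (axiom 4): yes — every two-step R-path is closed by a direct edge.
Reflexive (axiom T): no — c is not related to itself.
Euclidean (axiom 5): yes — any two successors of a common world are R-related.
So F validates K, K4; S4 would additionally require R to be reflexive. The strongest is K4.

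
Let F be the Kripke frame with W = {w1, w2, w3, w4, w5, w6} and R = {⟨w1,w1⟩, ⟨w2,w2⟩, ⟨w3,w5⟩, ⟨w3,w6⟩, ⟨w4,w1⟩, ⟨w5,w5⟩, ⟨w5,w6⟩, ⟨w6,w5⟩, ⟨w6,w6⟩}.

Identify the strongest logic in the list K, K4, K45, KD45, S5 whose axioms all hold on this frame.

Transitive (axiom 4): yes — every two-step R-path is closed by a direct edge.
Euclidean (axiom 5): yes — any two successors of a common world are R-related.
Serial (axiom D): yes — every world has a successor (e.g. w1 R w1).
Reflexive (axiom T): no — w3 is not related to itself.
So F validates K, K4, K45, KD45; S5 would additionally require R to be reflexive. The strongest is KD45.

KD45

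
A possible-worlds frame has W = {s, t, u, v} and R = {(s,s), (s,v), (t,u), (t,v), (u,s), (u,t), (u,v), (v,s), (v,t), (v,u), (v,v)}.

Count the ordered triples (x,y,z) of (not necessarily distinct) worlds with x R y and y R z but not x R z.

Enumerating: (s,v,t), (s,v,u), (t,u,s), (t,u,t), (t,v,s), (t,v,t), (u,t,u), (u,v,u).

8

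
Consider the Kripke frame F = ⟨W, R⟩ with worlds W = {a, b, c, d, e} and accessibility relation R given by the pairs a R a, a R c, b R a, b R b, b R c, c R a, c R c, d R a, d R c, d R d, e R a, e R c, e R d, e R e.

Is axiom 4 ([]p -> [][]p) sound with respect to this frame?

Yes

The schema 4 characterises exactly the transitive frames.
Transitive: yes — every two-step R-path is closed by a direct edge.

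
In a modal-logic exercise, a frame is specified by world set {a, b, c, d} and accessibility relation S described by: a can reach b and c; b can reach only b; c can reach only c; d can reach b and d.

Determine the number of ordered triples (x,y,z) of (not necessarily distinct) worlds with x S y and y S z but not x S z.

0

S is transitive; there are no such tuples.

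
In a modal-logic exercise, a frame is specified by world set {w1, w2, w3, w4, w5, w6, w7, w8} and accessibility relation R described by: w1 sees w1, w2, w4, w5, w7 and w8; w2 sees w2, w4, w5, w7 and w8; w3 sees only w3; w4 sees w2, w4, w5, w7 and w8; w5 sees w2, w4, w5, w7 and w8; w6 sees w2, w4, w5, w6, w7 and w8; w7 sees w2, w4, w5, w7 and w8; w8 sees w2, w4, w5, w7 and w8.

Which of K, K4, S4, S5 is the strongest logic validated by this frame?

S4

Transitive (axiom 4): yes — every two-step R-path is closed by a direct edge.
Reflexive (axiom T): yes — every world is R-related to itself.
Euclidean (axiom 5): no — w1 R w2 and w1 R w1, but not w2 R w1.
So F validates K, K4, S4; S5 would additionally require R to be Euclidean. The strongest is S4.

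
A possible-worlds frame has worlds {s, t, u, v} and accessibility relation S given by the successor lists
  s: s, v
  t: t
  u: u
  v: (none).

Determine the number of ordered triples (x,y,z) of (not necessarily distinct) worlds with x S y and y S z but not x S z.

S is transitive; there are no such tuples.

0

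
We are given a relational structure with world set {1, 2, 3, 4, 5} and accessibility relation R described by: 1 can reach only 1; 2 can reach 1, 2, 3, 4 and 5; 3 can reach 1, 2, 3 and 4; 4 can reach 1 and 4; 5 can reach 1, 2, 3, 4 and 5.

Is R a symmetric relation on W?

No

Symmetric: no — 2 R 1 but not 1 R 2.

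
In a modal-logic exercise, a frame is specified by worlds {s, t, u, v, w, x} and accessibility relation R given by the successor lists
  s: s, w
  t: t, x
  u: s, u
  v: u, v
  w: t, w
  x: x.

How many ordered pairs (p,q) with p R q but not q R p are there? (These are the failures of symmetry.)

Enumerating: (s,w), (t,x), (u,s), (v,u), (w,t).

5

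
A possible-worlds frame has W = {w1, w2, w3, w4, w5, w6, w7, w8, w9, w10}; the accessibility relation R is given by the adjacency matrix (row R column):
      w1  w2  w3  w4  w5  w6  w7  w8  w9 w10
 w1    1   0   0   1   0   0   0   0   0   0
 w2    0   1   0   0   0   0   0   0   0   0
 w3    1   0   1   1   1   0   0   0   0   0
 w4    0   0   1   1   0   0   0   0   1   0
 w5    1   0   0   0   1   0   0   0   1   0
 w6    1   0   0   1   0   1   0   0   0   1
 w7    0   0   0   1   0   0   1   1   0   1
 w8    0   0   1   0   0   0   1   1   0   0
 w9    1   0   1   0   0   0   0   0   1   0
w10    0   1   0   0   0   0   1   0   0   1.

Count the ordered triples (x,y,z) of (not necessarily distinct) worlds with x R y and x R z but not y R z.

36

Enumerating: (w1,w4,w1), (w10,w2,w10), (w10,w2,w7), (w10,w7,w2), (w3,w1,w3), (w3,w1,w5), (w3,w4,w1), (w3,w4,w5), (w3,w5,w3), (w3,w5,w4), (w4,w3,w9), (w4,w9,w4), … and 24 more.
Total: 36.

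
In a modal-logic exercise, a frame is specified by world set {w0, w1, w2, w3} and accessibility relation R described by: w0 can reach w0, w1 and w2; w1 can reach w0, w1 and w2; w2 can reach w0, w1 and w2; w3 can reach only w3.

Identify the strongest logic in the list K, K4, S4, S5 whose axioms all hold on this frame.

S5

Transitive (axiom 4): yes — every two-step R-path is closed by a direct edge.
Reflexive (axiom T): yes — every world is R-related to itself.
Euclidean (axiom 5): yes — any two successors of a common world are R-related.
So F validates K, K4, S4, S5. The strongest is S5.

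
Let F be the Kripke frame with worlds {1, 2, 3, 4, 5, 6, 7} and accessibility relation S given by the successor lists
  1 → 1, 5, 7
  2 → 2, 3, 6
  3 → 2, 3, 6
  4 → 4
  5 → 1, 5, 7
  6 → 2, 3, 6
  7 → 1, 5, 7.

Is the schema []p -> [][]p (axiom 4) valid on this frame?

Axiom 4 corresponds to the accessibility relation being transitive.
Transitive: yes — every two-step S-path is closed by a direct edge.

Yes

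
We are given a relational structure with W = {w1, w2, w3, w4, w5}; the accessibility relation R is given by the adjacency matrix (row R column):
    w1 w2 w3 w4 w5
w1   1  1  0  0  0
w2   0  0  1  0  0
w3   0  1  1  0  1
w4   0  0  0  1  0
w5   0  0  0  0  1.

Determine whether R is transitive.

Transitive: no — w1 R w2 and w2 R w3, but not w1 R w3.

No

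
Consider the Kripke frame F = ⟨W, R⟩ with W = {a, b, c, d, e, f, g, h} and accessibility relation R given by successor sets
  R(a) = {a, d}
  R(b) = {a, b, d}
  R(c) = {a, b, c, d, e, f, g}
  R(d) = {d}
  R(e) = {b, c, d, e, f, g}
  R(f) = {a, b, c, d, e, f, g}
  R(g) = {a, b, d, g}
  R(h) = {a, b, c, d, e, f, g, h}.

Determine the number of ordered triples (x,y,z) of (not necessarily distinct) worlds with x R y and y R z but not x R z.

4

Enumerating: (e,b,a), (e,c,a), (e,f,a), (e,g,a).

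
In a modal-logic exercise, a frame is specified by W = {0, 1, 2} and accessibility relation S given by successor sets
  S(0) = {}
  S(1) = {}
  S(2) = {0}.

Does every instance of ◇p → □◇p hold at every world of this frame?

No

The schema 5 characterises exactly the Euclidean frames.
Euclidean: no — 2 S 0 and 2 S 0, but not 0 S 0.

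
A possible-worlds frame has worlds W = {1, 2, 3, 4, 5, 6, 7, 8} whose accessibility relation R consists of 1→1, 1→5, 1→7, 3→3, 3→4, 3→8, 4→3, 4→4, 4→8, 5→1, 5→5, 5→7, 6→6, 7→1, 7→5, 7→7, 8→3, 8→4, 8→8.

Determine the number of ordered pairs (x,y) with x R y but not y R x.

0

R is symmetric; there are no such tuples.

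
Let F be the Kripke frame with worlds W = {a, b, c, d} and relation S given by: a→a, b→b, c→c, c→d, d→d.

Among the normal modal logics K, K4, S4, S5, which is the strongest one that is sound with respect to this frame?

S4

Transitive (axiom 4): yes — every two-step S-path is closed by a direct edge.
Reflexive (axiom T): yes — every world is S-related to itself.
Euclidean (axiom 5): no — c S d and c S c, but not d S c.
So F validates K, K4, S4; S5 would additionally require S to be Euclidean. The strongest is S4.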